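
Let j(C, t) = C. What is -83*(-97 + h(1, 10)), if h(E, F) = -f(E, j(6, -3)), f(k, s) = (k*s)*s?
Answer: 11039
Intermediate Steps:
f(k, s) = k*s²
h(E, F) = -36*E (h(E, F) = -E*6² = -E*36 = -36*E)
-83*(-97 + h(1, 10)) = -83*(-97 - 36*1) = -83*(-97 - 36) = -83*(-133) = 11039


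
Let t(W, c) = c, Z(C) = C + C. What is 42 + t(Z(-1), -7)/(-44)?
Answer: 1855/44 ≈ 42.159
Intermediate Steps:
Z(C) = 2*C
42 + t(Z(-1), -7)/(-44) = 42 - 7/(-44) = 42 - 7*(-1/44) = 42 + 7/44 = 1855/44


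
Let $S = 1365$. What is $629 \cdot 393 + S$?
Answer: $248562$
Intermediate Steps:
$629 \cdot 393 + S = 629 \cdot 393 + 1365 = 247197 + 1365 = 248562$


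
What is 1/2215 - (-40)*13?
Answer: 1151801/2215 ≈ 520.00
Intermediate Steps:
1/2215 - (-40)*13 = 1/2215 - 1*(-520) = 1/2215 + 520 = 1151801/2215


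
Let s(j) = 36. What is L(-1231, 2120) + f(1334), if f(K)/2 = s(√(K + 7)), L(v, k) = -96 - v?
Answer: 1207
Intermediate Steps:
f(K) = 72 (f(K) = 2*36 = 72)
L(-1231, 2120) + f(1334) = (-96 - 1*(-1231)) + 72 = (-96 + 1231) + 72 = 1135 + 72 = 1207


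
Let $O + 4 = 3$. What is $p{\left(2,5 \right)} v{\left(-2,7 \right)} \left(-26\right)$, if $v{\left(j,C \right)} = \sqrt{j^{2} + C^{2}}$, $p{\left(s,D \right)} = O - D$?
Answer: $156 \sqrt{53} \approx 1135.7$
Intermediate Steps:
$O = -1$ ($O = -4 + 3 = -1$)
$p{\left(s,D \right)} = -1 - D$
$v{\left(j,C \right)} = \sqrt{C^{2} + j^{2}}$
$p{\left(2,5 \right)} v{\left(-2,7 \right)} \left(-26\right) = \left(-1 - 5\right) \sqrt{7^{2} + \left(-2\right)^{2}} \left(-26\right) = \left(-1 - 5\right) \sqrt{49 + 4} \left(-26\right) = - 6 \sqrt{53} \left(-26\right) = 156 \sqrt{53}$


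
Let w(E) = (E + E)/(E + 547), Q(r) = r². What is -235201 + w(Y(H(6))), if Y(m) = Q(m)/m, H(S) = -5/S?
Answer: -770753687/3277 ≈ -2.3520e+5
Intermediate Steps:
Y(m) = m (Y(m) = m²/m = m)
w(E) = 2*E/(547 + E) (w(E) = (2*E)/(547 + E) = 2*E/(547 + E))
-235201 + w(Y(H(6))) = -235201 + 2*(-5/6)/(547 - 5/6) = -235201 + 2*(-5*⅙)/(547 - 5*⅙) = -235201 + 2*(-⅚)/(547 - ⅚) = -235201 + 2*(-⅚)/(3277/6) = -235201 + 2*(-⅚)*(6/3277) = -235201 - 10/3277 = -770753687/3277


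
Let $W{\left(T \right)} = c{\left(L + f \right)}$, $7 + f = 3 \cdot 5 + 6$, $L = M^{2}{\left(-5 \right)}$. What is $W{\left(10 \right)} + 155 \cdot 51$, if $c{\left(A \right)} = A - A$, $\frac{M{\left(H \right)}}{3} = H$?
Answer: $7905$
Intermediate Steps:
$M{\left(H \right)} = 3 H$
$L = 225$ ($L = \left(3 \left(-5\right)\right)^{2} = \left(-15\right)^{2} = 225$)
$f = 14$ ($f = -7 + \left(3 \cdot 5 + 6\right) = -7 + \left(15 + 6\right) = -7 + 21 = 14$)
$c{\left(A \right)} = 0$
$W{\left(T \right)} = 0$
$W{\left(10 \right)} + 155 \cdot 51 = 0 + 155 \cdot 51 = 0 + 7905 = 7905$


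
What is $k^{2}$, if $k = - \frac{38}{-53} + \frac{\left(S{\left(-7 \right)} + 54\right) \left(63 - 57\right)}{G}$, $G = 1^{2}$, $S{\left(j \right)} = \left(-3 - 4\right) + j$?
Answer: $\frac{162766564}{2809} \approx 57945.0$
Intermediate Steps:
$S{\left(j \right)} = -7 + j$
$G = 1$
$k = \frac{12758}{53}$ ($k = - \frac{38}{-53} + \frac{\left(\left(-7 - 7\right) + 54\right) \left(63 - 57\right)}{1} = \left(-38\right) \left(- \frac{1}{53}\right) + \left(-14 + 54\right) 6 \cdot 1 = \frac{38}{53} + 40 \cdot 6 \cdot 1 = \frac{38}{53} + 240 \cdot 1 = \frac{38}{53} + 240 = \frac{12758}{53} \approx 240.72$)
$k^{2} = \left(\frac{12758}{53}\right)^{2} = \frac{162766564}{2809}$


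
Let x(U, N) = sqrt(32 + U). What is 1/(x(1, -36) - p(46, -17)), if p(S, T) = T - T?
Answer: sqrt(33)/33 ≈ 0.17408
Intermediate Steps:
p(S, T) = 0
1/(x(1, -36) - p(46, -17)) = 1/(sqrt(32 + 1) - 1*0) = 1/(sqrt(33) + 0) = 1/(sqrt(33)) = sqrt(33)/33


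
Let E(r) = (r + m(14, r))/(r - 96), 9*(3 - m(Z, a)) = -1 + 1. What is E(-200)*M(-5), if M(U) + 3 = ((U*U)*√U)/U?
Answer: -591/296 - 985*I*√5/296 ≈ -1.9966 - 7.441*I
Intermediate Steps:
m(Z, a) = 3 (m(Z, a) = 3 - (-1 + 1)/9 = 3 - ⅑*0 = 3 + 0 = 3)
E(r) = (3 + r)/(-96 + r) (E(r) = (r + 3)/(r - 96) = (3 + r)/(-96 + r))
M(U) = -3 + U^(3/2) (M(U) = -3 + ((U*U)*√U)/U = -3 + (U²*√U)/U = -3 + U^(5/2)/U = -3 + U^(3/2))
E(-200)*M(-5) = ((3 - 200)/(-96 - 200))*(-3 + (-5)^(3/2)) = (-197/(-296))*(-3 - 5*I*√5) = (-1/296*(-197))*(-3 - 5*I*√5) = 197*(-3 - 5*I*√5)/296 = -591/296 - 985*I*√5/296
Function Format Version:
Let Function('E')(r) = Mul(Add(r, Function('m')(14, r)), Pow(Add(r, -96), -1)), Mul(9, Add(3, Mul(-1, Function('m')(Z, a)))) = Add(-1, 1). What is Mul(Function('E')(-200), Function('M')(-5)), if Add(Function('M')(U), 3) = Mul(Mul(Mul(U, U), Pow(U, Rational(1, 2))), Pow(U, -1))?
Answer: Add(Rational(-591, 296), Mul(Rational(-985, 296), I, Pow(5, Rational(1, 2)))) ≈ Add(-1.9966, Mul(-7.4410, I))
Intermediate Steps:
Function('m')(Z, a) = 3 (Function('m')(Z, a) = Add(3, Mul(Rational(-1, 9), Add(-1, 1))) = Add(3, Mul(Rational(-1, 9), 0)) = Add(3, 0) = 3)
Function('E')(r) = Mul(Pow(Add(-96, r), -1), Add(3, r)) (Function('E')(r) = Mul(Add(r, 3), Pow(Add(r, -96), -1)) = Mul(Add(3, r), Pow(Add(-96, r), -1)) = Mul(Pow(Add(-96, r), -1), Add(3, r)))
Function('M')(U) = Add(-3, Pow(U, Rational(3, 2))) (Function('M')(U) = Add(-3, Mul(Mul(Mul(U, U), Pow(U, Rational(1, 2))), Pow(U, -1))) = Add(-3, Mul(Mul(Pow(U, 2), Pow(U, Rational(1, 2))), Pow(U, -1))) = Add(-3, Mul(Pow(U, Rational(5, 2)), Pow(U, -1))) = Add(-3, Pow(U, Rational(3, 2))))
Mul(Function('E')(-200), Function('M')(-5)) = Mul(Mul(Pow(Add(-96, -200), -1), Add(3, -200)), Add(-3, Pow(-5, Rational(3, 2)))) = Mul(Mul(Pow(-296, -1), -197), Add(-3, Mul(-5, I, Pow(5, Rational(1, 2))))) = Mul(Mul(Rational(-1, 296), -197), Add(-3, Mul(-5, I, Pow(5, Rational(1, 2))))) = Mul(Rational(197, 296), Add(-3, Mul(-5, I, Pow(5, Rational(1, 2))))) = Add(Rational(-591, 296), Mul(Rational(-985, 296), I, Pow(5, Rational(1, 2))))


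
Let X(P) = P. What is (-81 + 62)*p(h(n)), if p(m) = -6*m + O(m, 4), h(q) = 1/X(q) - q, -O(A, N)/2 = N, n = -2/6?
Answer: -152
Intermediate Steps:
n = -⅓ (n = -2*⅙ = -⅓ ≈ -0.33333)
O(A, N) = -2*N
h(q) = 1/q - q
p(m) = -8 - 6*m (p(m) = -6*m - 2*4 = -6*m - 8 = -8 - 6*m)
(-81 + 62)*p(h(n)) = (-81 + 62)*(-8 - 6*(1/(-⅓) - 1*(-⅓))) = -19*(-8 - 6*(-3 + ⅓)) = -19*(-8 - 6*(-8/3)) = -19*(-8 + 16) = -19*8 = -152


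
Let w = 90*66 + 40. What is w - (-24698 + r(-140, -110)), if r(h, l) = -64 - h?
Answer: 30602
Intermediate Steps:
w = 5980 (w = 5940 + 40 = 5980)
w - (-24698 + r(-140, -110)) = 5980 - (-24698 + (-64 - 1*(-140))) = 5980 - (-24698 + (-64 + 140)) = 5980 - (-24698 + 76) = 5980 - 1*(-24622) = 5980 + 24622 = 30602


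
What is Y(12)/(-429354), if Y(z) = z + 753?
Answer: -85/47706 ≈ -0.0017817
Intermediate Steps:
Y(z) = 753 + z
Y(12)/(-429354) = (753 + 12)/(-429354) = 765*(-1/429354) = -85/47706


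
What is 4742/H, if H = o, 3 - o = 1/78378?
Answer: 371668476/235133 ≈ 1580.7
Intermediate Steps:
o = 235133/78378 (o = 3 - 1/78378 = 235133/78378 ≈ 3.0000)
H = 235133/78378 ≈ 3.0000
4742/H = 4742/(235133/78378) = 4742*(78378/235133) = 371668476/235133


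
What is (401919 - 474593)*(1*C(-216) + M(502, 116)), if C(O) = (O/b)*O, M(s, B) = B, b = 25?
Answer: -3601432744/25 ≈ -1.4406e+8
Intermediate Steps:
C(O) = O²/25 (C(O) = (O/25)*O = O²/25)
(401919 - 474593)*(1*C(-216) + M(502, 116)) = (401919 - 474593)*(1*((1/25)*(-216)²) + 116) = -72674*(1*((1/25)*46656) + 116) = -72674*(1*(46656/25) + 116) = -72674*(46656/25 + 116) = -72674*49556/25 = -3601432744/25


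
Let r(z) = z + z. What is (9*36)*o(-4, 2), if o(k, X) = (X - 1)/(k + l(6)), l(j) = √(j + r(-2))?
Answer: -648/7 - 162*√2/7 ≈ -125.30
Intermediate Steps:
r(z) = 2*z
l(j) = √(-4 + j) (l(j) = √(j + 2*(-2)) = √(j - 4) = √(-4 + j))
o(k, X) = (-1 + X)/(k + √2) (o(k, X) = (X - 1)/(k + √(-4 + 6)) = (-1 + X)/(k + √2))
(9*36)*o(-4, 2) = (9*36)*((-1 + 2)/(-4 + √2)) = 324*(1/(-4 + √2)) = 324/(-4 + √2)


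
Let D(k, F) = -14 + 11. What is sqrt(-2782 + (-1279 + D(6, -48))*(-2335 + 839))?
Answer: sqrt(1915090) ≈ 1383.9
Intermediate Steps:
D(k, F) = -3
sqrt(-2782 + (-1279 + D(6, -48))*(-2335 + 839)) = sqrt(-2782 + (-1279 - 3)*(-2335 + 839)) = sqrt(-2782 - 1282*(-1496)) = sqrt(-2782 + 1917872) = sqrt(1915090)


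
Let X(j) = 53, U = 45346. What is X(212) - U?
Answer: -45293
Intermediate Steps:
X(212) - U = 53 - 1*45346 = 53 - 45346 = -45293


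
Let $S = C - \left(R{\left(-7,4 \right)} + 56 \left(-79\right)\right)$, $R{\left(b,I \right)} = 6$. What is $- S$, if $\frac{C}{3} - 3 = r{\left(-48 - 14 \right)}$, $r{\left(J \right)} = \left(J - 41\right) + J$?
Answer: $-3932$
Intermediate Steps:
$r{\left(J \right)} = -41 + 2 J$ ($r{\left(J \right)} = \left(-41 + J\right) + J = -41 + 2 J$)
$C = -486$ ($C = 9 + 3 \left(-41 + 2 \left(-48 - 14\right)\right) = 9 + 3 \left(-41 + 2 \left(-62\right)\right) = 9 + 3 \left(-41 - 124\right) = 9 + 3 \left(-165\right) = 9 - 495 = -486$)
$S = 3932$ ($S = -486 - \left(6 + 56 \left(-79\right)\right) = -486 - \left(6 - 4424\right) = -486 - -4418 = -486 + 4418 = 3932$)
$- S = \left(-1\right) 3932 = -3932$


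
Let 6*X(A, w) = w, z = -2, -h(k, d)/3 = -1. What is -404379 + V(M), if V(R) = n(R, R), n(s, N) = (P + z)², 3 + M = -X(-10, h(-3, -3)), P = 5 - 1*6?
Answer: -404370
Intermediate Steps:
h(k, d) = 3 (h(k, d) = -3*(-1) = 3)
P = -1 (P = 5 - 6 = -1)
X(A, w) = w/6
M = -7/2 (M = -3 - 3/6 = -3 - 1*½ = -3 - ½ = -7/2 ≈ -3.5000)
n(s, N) = 9 (n(s, N) = (-1 - 2)² = (-3)² = 9)
V(R) = 9
-404379 + V(M) = -404379 + 9 = -404370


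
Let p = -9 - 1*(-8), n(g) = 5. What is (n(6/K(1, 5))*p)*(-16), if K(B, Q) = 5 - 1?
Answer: 80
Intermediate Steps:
K(B, Q) = 4
p = -1 (p = -9 + 8 = -1)
(n(6/K(1, 5))*p)*(-16) = (5*(-1))*(-16) = -5*(-16) = 80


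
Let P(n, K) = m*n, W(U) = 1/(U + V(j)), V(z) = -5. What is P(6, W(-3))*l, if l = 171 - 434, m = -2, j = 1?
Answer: 3156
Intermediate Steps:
W(U) = 1/(-5 + U) (W(U) = 1/(U - 5) = 1/(-5 + U))
l = -263
P(n, K) = -2*n
P(6, W(-3))*l = -2*6*(-263) = -12*(-263) = 3156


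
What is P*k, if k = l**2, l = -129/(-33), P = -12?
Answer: -22188/121 ≈ -183.37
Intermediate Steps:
l = 43/11 (l = -129*(-1/33) = 43/11 ≈ 3.9091)
k = 1849/121 (k = (43/11)**2 = 1849/121 ≈ 15.281)
P*k = -12*1849/121 = -22188/121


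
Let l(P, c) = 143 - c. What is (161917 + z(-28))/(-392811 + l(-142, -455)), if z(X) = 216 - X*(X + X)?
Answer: -160565/392213 ≈ -0.40938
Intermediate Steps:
z(X) = 216 - 2*X² (z(X) = 216 - X*2*X = 216 - 2*X²)
(161917 + z(-28))/(-392811 + l(-142, -455)) = (161917 + (216 - 2*(-28)²))/(-392811 + (143 - 1*(-455))) = (161917 + (216 - 2*784))/(-392811 + (143 + 455)) = (161917 + (216 - 1568))/(-392811 + 598) = (161917 - 1352)/(-392213) = 160565*(-1/392213) = -160565/392213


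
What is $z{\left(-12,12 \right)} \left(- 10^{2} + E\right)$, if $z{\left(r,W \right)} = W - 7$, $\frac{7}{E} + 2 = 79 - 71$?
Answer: $- \frac{2965}{6} \approx -494.17$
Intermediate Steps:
$E = \frac{7}{6}$ ($E = \frac{7}{-2 + \left(79 - 71\right)} = \frac{7}{-2 + 8} = \frac{7}{6} \approx 1.1667$)
$z{\left(r,W \right)} = -7 + W$ ($z{\left(r,W \right)} = W - 7 = -7 + W$)
$z{\left(-12,12 \right)} \left(- 10^{2} + E\right) = \left(-7 + 12\right) \left(- 10^{2} + \frac{7}{6}\right) = 5 \left(\left(-1\right) 100 + \frac{7}{6}\right) = 5 \left(-100 + \frac{7}{6}\right) = 5 \left(- \frac{593}{6}\right) = - \frac{2965}{6}$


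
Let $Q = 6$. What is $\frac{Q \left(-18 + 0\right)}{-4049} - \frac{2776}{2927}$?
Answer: $- \frac{10923908}{11851423} \approx -0.92174$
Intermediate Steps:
$\frac{Q \left(-18 + 0\right)}{-4049} - \frac{2776}{2927} = \frac{6 \left(-18 + 0\right)}{-4049} - \frac{2776}{2927} = 6 \left(-18\right) \left(- \frac{1}{4049}\right) - \frac{2776}{2927} = \left(-108\right) \left(- \frac{1}{4049}\right) - \frac{2776}{2927} = \frac{108}{4049} - \frac{2776}{2927} = - \frac{10923908}{11851423}$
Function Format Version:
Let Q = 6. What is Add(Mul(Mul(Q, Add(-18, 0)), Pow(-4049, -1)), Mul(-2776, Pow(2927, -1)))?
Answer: Rational(-10923908, 11851423) ≈ -0.92174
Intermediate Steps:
Add(Mul(Mul(Q, Add(-18, 0)), Pow(-4049, -1)), Mul(-2776, Pow(2927, -1))) = Add(Mul(Mul(6, Add(-18, 0)), Pow(-4049, -1)), Mul(-2776, Pow(2927, -1))) = Add(Mul(Mul(6, -18), Rational(-1, 4049)), Mul(-2776, Rational(1, 2927))) = Add(Mul(-108, Rational(-1, 4049)), Rational(-2776, 2927)) = Add(Rational(108, 4049), Rational(-2776, 2927)) = Rational(-10923908, 11851423)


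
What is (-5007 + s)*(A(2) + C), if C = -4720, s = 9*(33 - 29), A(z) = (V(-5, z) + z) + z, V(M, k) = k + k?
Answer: 23423352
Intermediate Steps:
V(M, k) = 2*k
A(z) = 4*z (A(z) = (2*z + z) + z = 3*z + z = 4*z)
s = 36 (s = 9*4 = 36)
(-5007 + s)*(A(2) + C) = (-5007 + 36)*(4*2 - 4720) = -4971*(8 - 4720) = -4971*(-4712) = 23423352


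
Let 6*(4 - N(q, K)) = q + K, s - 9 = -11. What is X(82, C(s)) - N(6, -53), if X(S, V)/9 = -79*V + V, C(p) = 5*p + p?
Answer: 50473/6 ≈ 8412.2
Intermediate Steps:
s = -2 (s = 9 - 11 = -2)
C(p) = 6*p
N(q, K) = 4 - K/6 - q/6 (N(q, K) = 4 - (q + K)/6 = 4 - (K + q)/6 = 4 + (-K/6 - q/6) = 4 - K/6 - q/6)
X(S, V) = -702*V (X(S, V) = 9*(-79*V + V) = 9*(-78*V) = -702*V)
X(82, C(s)) - N(6, -53) = -4212*(-2) - (4 - ⅙*(-53) - ⅙*6) = -702*(-12) - (4 + 53/6 - 1) = 8424 - 1*71/6 = 8424 - 71/6 = 50473/6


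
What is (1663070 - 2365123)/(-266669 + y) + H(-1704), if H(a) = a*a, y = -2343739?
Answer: 7579623137381/2610408 ≈ 2.9036e+6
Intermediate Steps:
H(a) = a²
(1663070 - 2365123)/(-266669 + y) + H(-1704) = (1663070 - 2365123)/(-266669 - 2343739) + (-1704)² = -702053/(-2610408) + 2903616 = -702053*(-1/2610408) + 2903616 = 702053/2610408 + 2903616 = 7579623137381/2610408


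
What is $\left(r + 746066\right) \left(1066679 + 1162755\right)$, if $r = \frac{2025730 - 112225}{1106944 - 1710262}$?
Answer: $\frac{167249587272256437}{100553} \approx 1.6633 \cdot 10^{12}$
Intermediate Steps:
$r = - \frac{637835}{201106}$ ($r = \frac{1913505}{-603318} = 1913505 \left(- \frac{1}{603318}\right) = - \frac{637835}{201106} \approx -3.1716$)
$\left(r + 746066\right) \left(1066679 + 1162755\right) = \left(- \frac{637835}{201106} + 746066\right) \left(1066679 + 1162755\right) = \frac{150037711161}{201106} \cdot 2229434 = \frac{167249587272256437}{100553}$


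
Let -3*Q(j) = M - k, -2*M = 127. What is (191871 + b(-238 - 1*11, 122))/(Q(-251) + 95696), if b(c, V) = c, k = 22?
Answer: 383244/191449 ≈ 2.0018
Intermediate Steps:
M = -127/2 (M = -½*127 = -127/2 ≈ -63.500)
Q(j) = 57/2 (Q(j) = -(-127/2 - 1*22)/3 = -(-127/2 - 22)/3 = -⅓*(-171/2) = 57/2)
(191871 + b(-238 - 1*11, 122))/(Q(-251) + 95696) = (191871 + (-238 - 1*11))/(57/2 + 95696) = (191871 + (-238 - 11))/(191449/2) = (191871 - 249)*(2/191449) = 191622*(2/191449) = 383244/191449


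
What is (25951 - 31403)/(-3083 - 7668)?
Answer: 5452/10751 ≈ 0.50712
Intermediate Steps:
(25951 - 31403)/(-3083 - 7668) = -5452/(-10751) = -5452*(-1/10751) = 5452/10751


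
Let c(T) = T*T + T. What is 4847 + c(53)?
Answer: 7709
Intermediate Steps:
c(T) = T + T² (c(T) = T² + T = T + T²)
4847 + c(53) = 4847 + 53*(1 + 53) = 4847 + 53*54 = 4847 + 2862 = 7709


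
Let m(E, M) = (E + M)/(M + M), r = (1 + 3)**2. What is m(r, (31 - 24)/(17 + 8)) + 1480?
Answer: 21127/14 ≈ 1509.1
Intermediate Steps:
r = 16 (r = 4**2 = 16)
m(E, M) = (E + M)/(2*M) (m(E, M) = (E + M)/((2*M)) = (E + M)*(1/(2*M)) = (E + M)/(2*M))
m(r, (31 - 24)/(17 + 8)) + 1480 = (16 + (31 - 24)/(17 + 8))/(2*(((31 - 24)/(17 + 8)))) + 1480 = (16 + 7/25)/(2*((7/25))) + 1480 = (16 + 7*(1/25))/(2*((7*(1/25)))) + 1480 = (16 + 7/25)/(2*(7/25)) + 1480 = (1/2)*(25/7)*(407/25) + 1480 = 407/14 + 1480 = 21127/14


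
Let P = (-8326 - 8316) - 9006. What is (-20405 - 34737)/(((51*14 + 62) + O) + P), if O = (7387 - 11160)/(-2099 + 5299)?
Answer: 176454400/79594173 ≈ 2.2169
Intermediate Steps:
O = -3773/3200 ≈ -1.1791
P = -25648 (P = -16642 - 9006 = -25648)
(-20405 - 34737)/(((51*14 + 62) + O) + P) = (-20405 - 34737)/(((51*14 + 62) - 3773/3200) - 25648) = -55142/(((714 + 62) - 3773/3200) - 25648) = -55142/((776 - 3773/3200) - 25648) = -55142/(2479427/3200 - 25648) = -55142/(-79594173/3200) = -55142*(-3200/79594173) = 176454400/79594173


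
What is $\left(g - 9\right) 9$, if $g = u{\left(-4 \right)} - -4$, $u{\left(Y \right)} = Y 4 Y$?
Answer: $531$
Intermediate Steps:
$u{\left(Y \right)} = 4 Y^{2}$ ($u{\left(Y \right)} = 4 Y Y = 4 Y^{2}$)
$g = 68$ ($g = 4 \left(-4\right)^{2} - -4 = 4 \cdot 16 + 4 = 64 + 4 = 68$)
$\left(g - 9\right) 9 = \left(68 - 9\right) 9 = 59 \cdot 9 = 531$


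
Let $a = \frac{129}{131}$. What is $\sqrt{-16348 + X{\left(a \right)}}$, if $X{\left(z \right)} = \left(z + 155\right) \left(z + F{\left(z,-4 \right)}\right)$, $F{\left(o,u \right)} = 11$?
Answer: $\frac{2 i \sqrt{62116662}}{131} \approx 120.33 i$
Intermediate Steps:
$a = \frac{129}{131}$ ($a = 129 \cdot \frac{1}{131} = \frac{129}{131} \approx 0.98473$)
$X{\left(z \right)} = \left(11 + z\right) \left(155 + z\right)$ ($X{\left(z \right)} = \left(z + 155\right) \left(z + 11\right) = \left(155 + z\right) \left(11 + z\right) = \left(11 + z\right) \left(155 + z\right)$)
$\sqrt{-16348 + X{\left(a \right)}} = \sqrt{-16348 + \left(1705 + \left(\frac{129}{131}\right)^{2} + 166 \cdot \frac{129}{131}\right)} = \sqrt{-16348 + \left(1705 + \frac{16641}{17161} + \frac{21414}{131}\right)} = \sqrt{-16348 + \frac{32081380}{17161}} = \sqrt{- \frac{248466648}{17161}} = \frac{2 i \sqrt{62116662}}{131}$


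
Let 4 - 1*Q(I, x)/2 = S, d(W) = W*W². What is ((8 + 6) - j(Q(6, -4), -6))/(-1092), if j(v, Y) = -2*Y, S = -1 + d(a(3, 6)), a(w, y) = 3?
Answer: -1/546 ≈ -0.0018315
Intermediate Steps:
d(W) = W³
S = 26 (S = -1 + 3³ = -1 + 27 = 26)
Q(I, x) = -44 (Q(I, x) = 8 - 2*26 = 8 - 52 = -44)
((8 + 6) - j(Q(6, -4), -6))/(-1092) = ((8 + 6) - (-2)*(-6))/(-1092) = -(14 - 1*12)/1092 = -(14 - 12)/1092 = -1/1092*2 = -1/546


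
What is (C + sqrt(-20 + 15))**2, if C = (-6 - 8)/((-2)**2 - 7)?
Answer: 151/9 + 28*I*sqrt(5)/3 ≈ 16.778 + 20.87*I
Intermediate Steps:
C = 14/3 (C = -14/(4 - 7) = -14/(-3) = -14*(-1/3) = 14/3 ≈ 4.6667)
(C + sqrt(-20 + 15))**2 = (14/3 + sqrt(-20 + 15))**2 = (14/3 + sqrt(-5))**2 = (14/3 + I*sqrt(5))**2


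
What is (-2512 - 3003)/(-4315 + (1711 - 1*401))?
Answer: 1103/601 ≈ 1.8353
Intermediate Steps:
(-2512 - 3003)/(-4315 + (1711 - 1*401)) = -5515/(-4315 + (1711 - 401)) = -5515/(-4315 + 1310) = -5515/(-3005) = -5515*(-1/3005) = 1103/601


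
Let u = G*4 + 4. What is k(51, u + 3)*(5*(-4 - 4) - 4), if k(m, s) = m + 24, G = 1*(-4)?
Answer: -3300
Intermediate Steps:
G = -4
u = -12 (u = -4*4 + 4 = -16 + 4 = -12)
k(m, s) = 24 + m
k(51, u + 3)*(5*(-4 - 4) - 4) = (24 + 51)*(5*(-4 - 4) - 4) = 75*(5*(-8) - 4) = 75*(-40 - 4) = 75*(-44) = -3300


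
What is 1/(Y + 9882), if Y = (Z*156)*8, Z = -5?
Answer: 1/3642 ≈ 0.00027457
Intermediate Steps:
Y = -6240 (Y = -5*156*8 = -780*8 = -6240)
1/(Y + 9882) = 1/(-6240 + 9882) = 1/3642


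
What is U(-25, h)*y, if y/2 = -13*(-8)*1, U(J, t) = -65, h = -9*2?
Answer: -13520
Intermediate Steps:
h = -18
y = 208 (y = 2*(-13*(-8)*1) = 2*(104*1) = 2*104 = 208)
U(-25, h)*y = -65*208 = -13520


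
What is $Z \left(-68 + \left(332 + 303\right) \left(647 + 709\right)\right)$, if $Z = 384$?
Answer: $330620928$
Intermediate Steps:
$Z \left(-68 + \left(332 + 303\right) \left(647 + 709\right)\right) = 384 \left(-68 + \left(332 + 303\right) \left(647 + 709\right)\right) = 384 \left(-68 + 635 \cdot 1356\right) = 384 \left(-68 + 861060\right) = 384 \cdot 860992 = 330620928$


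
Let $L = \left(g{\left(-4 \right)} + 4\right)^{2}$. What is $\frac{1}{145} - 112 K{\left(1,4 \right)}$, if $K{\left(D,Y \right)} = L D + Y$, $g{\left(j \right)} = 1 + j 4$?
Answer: $- \frac{2029999}{145} \approx -14000.0$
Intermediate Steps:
$g{\left(j \right)} = 1 + 4 j$
$L = 121$ ($L = \left(\left(1 + 4 \left(-4\right)\right) + 4\right)^{2} = \left(\left(1 - 16\right) + 4\right)^{2} = \left(-15 + 4\right)^{2} = \left(-11\right)^{2} = 121$)
$K{\left(D,Y \right)} = Y + 121 D$ ($K{\left(D,Y \right)} = 121 D + Y = Y + 121 D$)
$\frac{1}{145} - 112 K{\left(1,4 \right)} = \frac{1}{145} - 112 \left(4 + 121 \cdot 1\right) = \frac{1}{145} - 112 \left(4 + 121\right) = \frac{1}{145} - 14000 = - \frac{2029999}{145}$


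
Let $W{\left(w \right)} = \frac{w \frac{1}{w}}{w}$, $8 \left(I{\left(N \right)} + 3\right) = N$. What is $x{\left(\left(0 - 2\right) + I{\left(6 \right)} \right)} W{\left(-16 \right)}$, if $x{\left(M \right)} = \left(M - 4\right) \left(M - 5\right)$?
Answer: $- \frac{1221}{256} \approx -4.7695$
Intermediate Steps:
$I{\left(N \right)} = -3 + \frac{N}{8}$
$x{\left(M \right)} = \left(-5 + M\right) \left(-4 + M\right)$ ($x{\left(M \right)} = \left(-4 + M\right) \left(-5 + M\right) = \left(-5 + M\right) \left(-4 + M\right)$)
$W{\left(w \right)} = \frac{1}{w}$ ($W{\left(w \right)} = 1 \frac{1}{w} = \frac{1}{w}$)
$x{\left(\left(0 - 2\right) + I{\left(6 \right)} \right)} W{\left(-16 \right)} = \frac{20 + \left(\left(0 - 2\right) + \left(-3 + \frac{1}{8} \cdot 6\right)\right)^{2} - 9 \left(\left(0 - 2\right) + \left(-3 + \frac{1}{8} \cdot 6\right)\right)}{-16} = \left(20 + \left(-2 + \left(-3 + \frac{3}{4}\right)\right)^{2} - 9 \left(-2 + \left(-3 + \frac{3}{4}\right)\right)\right) \left(- \frac{1}{16}\right) = \left(20 + \left(-2 - \frac{9}{4}\right)^{2} - 9 \left(-2 - \frac{9}{4}\right)\right) \left(- \frac{1}{16}\right) = \left(20 + \left(- \frac{17}{4}\right)^{2} - - \frac{153}{4}\right) \left(- \frac{1}{16}\right) = \left(20 + \frac{289}{16} + \frac{153}{4}\right) \left(- \frac{1}{16}\right) = \frac{1221}{16} \left(- \frac{1}{16}\right) = - \frac{1221}{256}$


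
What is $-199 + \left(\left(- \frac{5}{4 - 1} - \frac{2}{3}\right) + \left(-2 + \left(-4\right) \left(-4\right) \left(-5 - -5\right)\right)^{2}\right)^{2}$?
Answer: $- \frac{1766}{9} \approx -196.22$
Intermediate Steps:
$-199 + \left(\left(- \frac{5}{4 - 1} - \frac{2}{3}\right) + \left(-2 + \left(-4\right) \left(-4\right) \left(-5 - -5\right)\right)^{2}\right)^{2} = -199 + \left(\left(- \frac{5}{4 - 1} - \frac{2}{3}\right) + \left(-2 + 16 \left(-5 + 5\right)\right)^{2}\right)^{2} = -199 + \left(\left(- \frac{5}{3} - \frac{2}{3}\right) + \left(-2 + 16 \cdot 0\right)^{2}\right)^{2} = -199 + \left(\left(\left(-5\right) \frac{1}{3} - \frac{2}{3}\right) + \left(-2 + 0\right)^{2}\right)^{2} = -199 + \left(\left(- \frac{5}{3} - \frac{2}{3}\right) + \left(-2\right)^{2}\right)^{2} = -199 + \left(- \frac{7}{3} + 4\right)^{2} = -199 + \left(\frac{5}{3}\right)^{2} = -199 + \frac{25}{9} = - \frac{1766}{9}$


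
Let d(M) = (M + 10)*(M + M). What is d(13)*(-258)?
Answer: -154284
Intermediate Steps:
d(M) = 2*M*(10 + M) (d(M) = (10 + M)*(2*M) = 2*M*(10 + M))
d(13)*(-258) = (2*13*(10 + 13))*(-258) = (2*13*23)*(-258) = 598*(-258) = -154284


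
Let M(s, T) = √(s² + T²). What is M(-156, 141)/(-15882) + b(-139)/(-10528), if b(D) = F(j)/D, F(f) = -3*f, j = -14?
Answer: 3/104528 - 17*√17/5294 ≈ -0.013211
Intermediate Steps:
b(D) = 42/D (b(D) = (-3*(-14))/D = 42/D)
M(s, T) = √(T² + s²)
M(-156, 141)/(-15882) + b(-139)/(-10528) = √(141² + (-156)²)/(-15882) + (42/(-139))/(-10528) = √(19881 + 24336)*(-1/15882) + (42*(-1/139))*(-1/10528) = √44217*(-1/15882) - 42/139*(-1/10528) = (51*√17)*(-1/15882) + 3/104528 = -17*√17/5294 + 3/104528 = 3/104528 - 17*√17/5294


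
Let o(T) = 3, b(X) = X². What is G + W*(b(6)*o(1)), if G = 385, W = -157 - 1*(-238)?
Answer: 9133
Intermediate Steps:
W = 81 (W = -157 + 238 = 81)
G + W*(b(6)*o(1)) = 385 + 81*(6²*3) = 385 + 81*(36*3) = 385 + 81*108 = 385 + 8748 = 9133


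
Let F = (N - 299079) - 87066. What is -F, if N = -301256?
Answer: 687401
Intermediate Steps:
F = -687401 (F = (-301256 - 299079) - 87066 = -600335 - 87066 = -687401)
-F = -1*(-687401) = 687401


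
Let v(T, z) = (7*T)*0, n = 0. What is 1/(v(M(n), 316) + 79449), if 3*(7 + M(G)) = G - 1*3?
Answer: 1/79449 ≈ 1.2587e-5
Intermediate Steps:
M(G) = -8 + G/3 (M(G) = -7 + (G - 1*3)/3 = -7 + (G - 3)/3 = -7 + (-3 + G)/3 = -7 + (-1 + G/3) = -8 + G/3)
v(T, z) = 0
1/(v(M(n), 316) + 79449) = 1/(0 + 79449) = 1/79449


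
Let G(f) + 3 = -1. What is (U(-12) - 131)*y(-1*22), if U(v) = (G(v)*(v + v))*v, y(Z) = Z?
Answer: 28226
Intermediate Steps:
G(f) = -4 (G(f) = -3 - 1 = -4)
U(v) = -8*v**2 (U(v) = (-4*(v + v))*v = (-8*v)*v = -8*v**2)
(U(-12) - 131)*y(-1*22) = (-8*(-12)**2 - 131)*(-1*22) = (-8*144 - 131)*(-22) = (-1152 - 131)*(-22) = -1283*(-22) = 28226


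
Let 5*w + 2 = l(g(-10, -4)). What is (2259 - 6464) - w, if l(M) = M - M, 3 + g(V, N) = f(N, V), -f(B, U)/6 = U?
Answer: -21023/5 ≈ -4204.6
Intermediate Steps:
f(B, U) = -6*U
g(V, N) = -3 - 6*V
l(M) = 0
w = -⅖ (w = -⅖ + (⅕)*0 = -⅖ + 0 = -⅖ ≈ -0.40000)
(2259 - 6464) - w = (2259 - 6464) - 1*(-⅖) = -4205 + ⅖ = -21023/5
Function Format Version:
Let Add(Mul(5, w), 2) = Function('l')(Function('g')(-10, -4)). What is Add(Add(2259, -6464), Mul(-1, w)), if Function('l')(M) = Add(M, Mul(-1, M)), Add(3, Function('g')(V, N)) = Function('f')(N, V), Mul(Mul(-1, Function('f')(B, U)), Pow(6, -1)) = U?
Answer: Rational(-21023, 5) ≈ -4204.6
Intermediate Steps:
Function('f')(B, U) = Mul(-6, U)
Function('g')(V, N) = Add(-3, Mul(-6, V))
Function('l')(M) = 0
w = Rational(-2, 5) (w = Add(Rational(-2, 5), Mul(Rational(1, 5), 0)) = Add(Rational(-2, 5), 0) = Rational(-2, 5) ≈ -0.40000)
Add(Add(2259, -6464), Mul(-1, w)) = Add(Add(2259, -6464), Mul(-1, Rational(-2, 5))) = Add(-4205, Rational(2, 5)) = Rational(-21023, 5)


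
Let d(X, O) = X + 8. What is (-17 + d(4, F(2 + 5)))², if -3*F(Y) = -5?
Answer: 25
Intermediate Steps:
F(Y) = 5/3 (F(Y) = -⅓*(-5) = 5/3)
d(X, O) = 8 + X
(-17 + d(4, F(2 + 5)))² = (-17 + (8 + 4))² = (-17 + 12)² = (-5)² = 25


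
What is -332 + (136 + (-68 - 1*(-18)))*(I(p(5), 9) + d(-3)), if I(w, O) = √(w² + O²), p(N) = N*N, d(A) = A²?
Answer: 442 + 86*√706 ≈ 2727.1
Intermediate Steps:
p(N) = N²
I(w, O) = √(O² + w²)
-332 + (136 + (-68 - 1*(-18)))*(I(p(5), 9) + d(-3)) = -332 + (136 + (-68 - 1*(-18)))*(√(9² + (5²)²) + (-3)²) = -332 + (136 + (-68 + 18))*(√(81 + 25²) + 9) = -332 + (136 - 50)*(√(81 + 625) + 9) = -332 + 86*(√706 + 9) = -332 + 86*(9 + √706) = -332 + (774 + 86*√706) = 442 + 86*√706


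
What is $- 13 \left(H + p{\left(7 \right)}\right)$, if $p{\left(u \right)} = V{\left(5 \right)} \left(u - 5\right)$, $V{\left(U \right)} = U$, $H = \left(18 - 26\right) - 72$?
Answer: $910$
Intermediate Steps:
$H = -80$ ($H = \left(18 - 26\right) - 72 = -8 - 72 = -80$)
$p{\left(u \right)} = -25 + 5 u$ ($p{\left(u \right)} = 5 \left(u - 5\right) = 5 \left(-5 + u\right) = -25 + 5 u$)
$- 13 \left(H + p{\left(7 \right)}\right) = - 13 \left(-80 + \left(-25 + 5 \cdot 7\right)\right) = - 13 \left(-80 + \left(-25 + 35\right)\right) = - 13 \left(-80 + 10\right) = \left(-13\right) \left(-70\right) = 910$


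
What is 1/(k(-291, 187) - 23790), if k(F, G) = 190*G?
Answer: 1/11740 ≈ 8.5179e-5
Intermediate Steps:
1/(k(-291, 187) - 23790) = 1/(190*187 - 23790) = 1/(35530 - 23790) = 1/11740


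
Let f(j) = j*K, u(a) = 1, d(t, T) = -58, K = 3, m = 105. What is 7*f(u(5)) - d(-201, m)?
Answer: 79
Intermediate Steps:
f(j) = 3*j (f(j) = j*3 = 3*j)
7*f(u(5)) - d(-201, m) = 7*(3*1) - 1*(-58) = 7*3 + 58 = 21 + 58 = 79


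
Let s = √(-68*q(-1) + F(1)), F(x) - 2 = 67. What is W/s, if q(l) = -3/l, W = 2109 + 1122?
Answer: -359*I*√15/5 ≈ -278.08*I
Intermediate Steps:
F(x) = 69 (F(x) = 2 + 67 = 69)
W = 3231
s = 3*I*√15 (s = √(-(-204)/(-1) + 69) = √(-(-204)*(-1) + 69) = √(-68*3 + 69) = √(-204 + 69) = √(-135) = 3*I*√15 ≈ 11.619*I)
W/s = 3231/((3*I*√15)) = 3231*(-I*√15/45) = -359*I*√15/5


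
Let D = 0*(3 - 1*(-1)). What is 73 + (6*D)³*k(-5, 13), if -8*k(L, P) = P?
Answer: 73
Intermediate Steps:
k(L, P) = -P/8
D = 0 (D = 0*(3 + 1) = 0*4 = 0)
73 + (6*D)³*k(-5, 13) = 73 + (6*0)³*(-⅛*13) = 73 + 0³*(-13/8) = 73 + 0*(-13/8) = 73 + 0 = 73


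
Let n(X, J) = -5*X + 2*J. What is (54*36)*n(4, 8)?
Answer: -7776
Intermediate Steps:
(54*36)*n(4, 8) = (54*36)*(-5*4 + 2*8) = 1944*(-20 + 16) = 1944*(-4) = -7776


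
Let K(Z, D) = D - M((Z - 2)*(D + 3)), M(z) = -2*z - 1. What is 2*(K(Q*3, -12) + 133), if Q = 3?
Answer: -8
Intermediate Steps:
M(z) = -1 - 2*z
K(Z, D) = 1 + D + 2*(-2 + Z)*(3 + D) (K(Z, D) = D - (-1 - 2*(Z - 2)*(D + 3)) = D - (-1 - 2*(-2 + Z)*(3 + D)) = D + (1 + 2*(-2 + Z)*(3 + D)) = 1 + D + 2*(-2 + Z)*(3 + D))
2*(K(Q*3, -12) + 133) = 2*((-11 - 3*(-12) + 6*(3*3) + 2*(-12)*(3*3)) + 133) = 2*((-11 + 36 + 6*9 + 2*(-12)*9) + 133) = 2*((-11 + 36 + 54 - 216) + 133) = 2*(-137 + 133) = 2*(-4) = -8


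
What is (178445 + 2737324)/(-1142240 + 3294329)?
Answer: 971923/717363 ≈ 1.3549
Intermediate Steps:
(178445 + 2737324)/(-1142240 + 3294329) = 2915769/2152089 = 2915769*(1/2152089) = 971923/717363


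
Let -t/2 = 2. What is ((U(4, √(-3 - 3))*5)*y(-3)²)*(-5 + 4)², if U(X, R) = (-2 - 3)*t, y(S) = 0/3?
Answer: 0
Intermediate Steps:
t = -4 (t = -2*2 = -4)
y(S) = 0 (y(S) = 0*(⅓) = 0)
U(X, R) = 20 (U(X, R) = (-2 - 3)*(-4) = -5*(-4) = 20)
((U(4, √(-3 - 3))*5)*y(-3)²)*(-5 + 4)² = ((20*5)*0²)*(-5 + 4)² = (100*0)*(-1)² = 0*1 = 0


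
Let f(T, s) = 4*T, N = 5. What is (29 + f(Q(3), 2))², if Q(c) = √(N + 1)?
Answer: 937 + 232*√6 ≈ 1505.3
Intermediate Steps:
Q(c) = √6 (Q(c) = √(5 + 1) = √6)
(29 + f(Q(3), 2))² = (29 + 4*√6)²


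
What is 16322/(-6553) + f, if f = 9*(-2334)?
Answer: -137668640/6553 ≈ -21009.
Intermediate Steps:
f = -21006
16322/(-6553) + f = 16322/(-6553) - 21006 = 16322*(-1/6553) - 21006 = -16322/6553 - 21006 = -137668640/6553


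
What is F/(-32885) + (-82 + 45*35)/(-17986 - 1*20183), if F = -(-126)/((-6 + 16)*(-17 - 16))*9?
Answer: -2693137834/69035316075 ≈ -0.039011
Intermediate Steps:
F = -189/55 (F = -(-126)/(10*(-33))*9 = -(-126)/(-330)*9 = -(-126)*(-1)/330*9 = -6*7/110*9 = -21/55*9 = -189/55 ≈ -3.4364)
F/(-32885) + (-82 + 45*35)/(-17986 - 1*20183) = -189/55/(-32885) + (-82 + 45*35)/(-17986 - 1*20183) = -189/55*(-1/32885) + (-82 + 1575)/(-17986 - 20183) = 189/1808675 + 1493/(-38169) = 189/1808675 + 1493*(-1/38169) = 189/1808675 - 1493/38169 = -2693137834/69035316075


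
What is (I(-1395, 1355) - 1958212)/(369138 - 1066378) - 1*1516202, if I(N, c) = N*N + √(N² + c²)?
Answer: -1057156670293/697240 - √151282/139448 ≈ -1.5162e+6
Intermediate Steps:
I(N, c) = N² + √(N² + c²)
(I(-1395, 1355) - 1958212)/(369138 - 1066378) - 1*1516202 = (((-1395)² + √((-1395)² + 1355²)) - 1958212)/(369138 - 1066378) - 1*1516202 = ((1946025 + √(1946025 + 1836025)) - 1958212)/(-697240) - 1516202 = ((1946025 + √3782050) - 1958212)*(-1/697240) - 1516202 = ((1946025 + 5*√151282) - 1958212)*(-1/697240) - 1516202 = (-12187 + 5*√151282)*(-1/697240) - 1516202 = (12187/697240 - √151282/139448) - 1516202 = -1057156670293/697240 - √151282/139448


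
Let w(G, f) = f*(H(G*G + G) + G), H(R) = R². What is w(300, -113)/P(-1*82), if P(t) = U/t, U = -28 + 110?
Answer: 921412203900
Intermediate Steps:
U = 82
P(t) = 82/t
w(G, f) = f*(G + (G + G²)²) (w(G, f) = f*((G*G + G)² + G) = f*((G² + G)² + G) = f*((G + G²)² + G) = f*(G + (G + G²)²))
w(300, -113)/P(-1*82) = (300*(-113)*(1 + 300*(1 + 300)²))/((82/((-1*82)))) = (300*(-113)*(1 + 300*301²))/((82/(-82))) = (300*(-113)*(1 + 300*90601))/((82*(-1/82))) = (300*(-113)*(1 + 27180300))/(-1) = (300*(-113)*27180301)*(-1) = -921412203900*(-1) = 921412203900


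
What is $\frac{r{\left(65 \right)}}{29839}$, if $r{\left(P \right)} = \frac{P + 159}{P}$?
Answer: $\frac{224}{1939535} \approx 0.00011549$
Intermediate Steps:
$r{\left(P \right)} = \frac{159 + P}{P}$
$\frac{r{\left(65 \right)}}{29839} = \frac{\frac{1}{65} \left(159 + 65\right)}{29839} = \frac{1}{65} \cdot 224 \cdot \frac{1}{29839} = \frac{224}{65} \cdot \frac{1}{29839} = \frac{224}{1939535}$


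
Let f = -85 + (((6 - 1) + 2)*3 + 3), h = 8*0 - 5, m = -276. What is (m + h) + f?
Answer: -342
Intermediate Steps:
h = -5 (h = 0 - 5 = -5)
f = -61 (f = -85 + ((5 + 2)*3 + 3) = -85 + (7*3 + 3) = -85 + (21 + 3) = -85 + 24 = -61)
(m + h) + f = (-276 - 5) - 61 = -281 - 61 = -342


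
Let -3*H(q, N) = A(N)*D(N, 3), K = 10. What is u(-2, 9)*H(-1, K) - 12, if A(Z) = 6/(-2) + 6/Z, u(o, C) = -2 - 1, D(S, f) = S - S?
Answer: -12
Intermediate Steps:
D(S, f) = 0
u(o, C) = -3
A(Z) = -3 + 6/Z (A(Z) = 6*(-½) + 6/Z = -3 + 6/Z)
H(q, N) = 0 (H(q, N) = -(-3 + 6/N)*0/3 = -⅓*0 = 0)
u(-2, 9)*H(-1, K) - 12 = -3*0 - 12 = 0 - 12 = -12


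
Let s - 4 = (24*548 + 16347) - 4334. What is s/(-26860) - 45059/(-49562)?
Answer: -18570619/665617660 ≈ -0.027900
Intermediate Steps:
s = 25169 (s = 4 + ((24*548 + 16347) - 4334) = 4 + ((13152 + 16347) - 4334) = 4 + (29499 - 4334) = 4 + 25165 = 25169)
s/(-26860) - 45059/(-49562) = 25169/(-26860) - 45059/(-49562) = 25169*(-1/26860) - 45059*(-1/49562) = -25169/26860 + 45059/49562 = -18570619/665617660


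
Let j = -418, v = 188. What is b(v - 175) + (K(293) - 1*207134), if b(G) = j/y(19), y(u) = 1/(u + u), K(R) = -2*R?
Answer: -223604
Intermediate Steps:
y(u) = 1/(2*u)
b(G) = -15884 (b(G) = -418/((½)/19) = -418/((½)*(1/19)) = -418/1/38 = -418*38 = -15884)
b(v - 175) + (K(293) - 1*207134) = -15884 + (-2*293 - 1*207134) = -15884 + (-586 - 207134) = -15884 - 207720 = -223604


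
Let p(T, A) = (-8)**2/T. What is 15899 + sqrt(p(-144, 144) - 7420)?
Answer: 15899 + 4*I*sqrt(4174)/3 ≈ 15899.0 + 86.142*I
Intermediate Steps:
p(T, A) = 64/T
15899 + sqrt(p(-144, 144) - 7420) = 15899 + sqrt(64/(-144) - 7420) = 15899 + sqrt(64*(-1/144) - 7420) = 15899 + sqrt(-4/9 - 7420) = 15899 + sqrt(-66784/9) = 15899 + 4*I*sqrt(4174)/3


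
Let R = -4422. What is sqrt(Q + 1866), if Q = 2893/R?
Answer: sqrt(301447338)/402 ≈ 43.190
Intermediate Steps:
Q = -263/402 (Q = 2893/(-4422) = 2893*(-1/4422) = -263/402 ≈ -0.65423)
sqrt(Q + 1866) = sqrt(-263/402 + 1866) = sqrt(749869/402) = sqrt(301447338)/402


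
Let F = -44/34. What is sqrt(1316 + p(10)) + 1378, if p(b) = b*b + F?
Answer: 1378 + 5*sqrt(16354)/17 ≈ 1415.6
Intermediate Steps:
F = -22/17 (F = -44*1/34 = -22/17 ≈ -1.2941)
p(b) = -22/17 + b**2 (p(b) = b*b - 22/17 = b**2 - 22/17 = -22/17 + b**2)
sqrt(1316 + p(10)) + 1378 = sqrt(1316 + (-22/17 + 10**2)) + 1378 = sqrt(1316 + (-22/17 + 100)) + 1378 = sqrt(1316 + 1678/17) + 1378 = sqrt(24050/17) + 1378 = 5*sqrt(16354)/17 + 1378 = 1378 + 5*sqrt(16354)/17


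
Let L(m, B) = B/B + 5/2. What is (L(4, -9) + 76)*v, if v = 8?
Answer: 636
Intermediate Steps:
L(m, B) = 7/2 (L(m, B) = 1 + 5*(½) = 1 + 5/2 = 7/2)
(L(4, -9) + 76)*v = (7/2 + 76)*8 = (159/2)*8 = 636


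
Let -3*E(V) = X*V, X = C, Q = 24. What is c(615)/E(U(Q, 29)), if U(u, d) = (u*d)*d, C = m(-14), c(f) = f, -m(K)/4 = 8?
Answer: 615/215296 ≈ 0.0028565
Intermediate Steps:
m(K) = -32 (m(K) = -4*8 = -32)
C = -32
X = -32
U(u, d) = u*d² (U(u, d) = (d*u)*d = u*d²)
E(V) = 32*V/3 (E(V) = -(-32)*V/3 = 32*V/3)
c(615)/E(U(Q, 29)) = 615/((32*(24*29²)/3)) = 615/((32*(24*841)/3)) = 615/(((32/3)*20184)) = 615/215296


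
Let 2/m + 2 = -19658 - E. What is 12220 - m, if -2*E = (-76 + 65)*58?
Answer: 244143382/19979 ≈ 12220.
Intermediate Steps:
E = 319 (E = -(-76 + 65)*58/2 = -(-11)*58/2 = -½*(-638) = 319)
m = -2/19979 (m = 2/(-2 + (-19658 - 1*319)) = 2/(-2 + (-19658 - 319)) = 2/(-2 - 19977) = 2/(-19979) = 2*(-1/19979) = -2/19979 ≈ -0.00010011)
12220 - m = 12220 - 1*(-2/19979) = 12220 + 2/19979 = 244143382/19979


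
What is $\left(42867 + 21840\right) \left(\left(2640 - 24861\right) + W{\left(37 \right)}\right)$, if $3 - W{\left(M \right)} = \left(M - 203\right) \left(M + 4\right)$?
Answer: $-997264284$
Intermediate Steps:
$W{\left(M \right)} = 3 - \left(-203 + M\right) \left(4 + M\right)$ ($W{\left(M \right)} = 3 - \left(M - 203\right) \left(M + 4\right) = 3 - \left(-203 + M\right) \left(4 + M\right)$)
$\left(42867 + 21840\right) \left(\left(2640 - 24861\right) + W{\left(37 \right)}\right) = \left(42867 + 21840\right) \left(\left(2640 - 24861\right) + \left(815 - 37^{2} + 199 \cdot 37\right)\right) = 64707 \left(-22221 + \left(815 - 1369 + 7363\right)\right) = 64707 \left(-22221 + 6809\right) = 64707 \left(-15412\right) = -997264284$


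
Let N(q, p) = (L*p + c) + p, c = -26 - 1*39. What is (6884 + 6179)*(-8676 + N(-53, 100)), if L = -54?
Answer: -183417583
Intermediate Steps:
c = -65 (c = -26 - 39 = -65)
N(q, p) = -65 - 53*p (N(q, p) = (-54*p - 65) + p = (-65 - 54*p) + p = -65 - 53*p)
(6884 + 6179)*(-8676 + N(-53, 100)) = (6884 + 6179)*(-8676 + (-65 - 53*100)) = 13063*(-8676 + (-65 - 5300)) = 13063*(-8676 - 5365) = 13063*(-14041) = -183417583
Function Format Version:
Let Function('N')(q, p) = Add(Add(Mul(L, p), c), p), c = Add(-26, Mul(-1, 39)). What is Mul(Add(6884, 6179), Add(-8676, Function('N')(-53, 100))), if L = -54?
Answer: -183417583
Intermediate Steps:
c = -65 (c = Add(-26, -39) = -65)
Function('N')(q, p) = Add(-65, Mul(-53, p)) (Function('N')(q, p) = Add(Add(Mul(-54, p), -65), p) = Add(Add(-65, Mul(-54, p)), p) = Add(-65, Mul(-53, p)))
Mul(Add(6884, 6179), Add(-8676, Function('N')(-53, 100))) = Mul(Add(6884, 6179), Add(-8676, Add(-65, Mul(-53, 100)))) = Mul(13063, Add(-8676, Add(-65, -5300))) = Mul(13063, Add(-8676, -5365)) = Mul(13063, -14041) = -183417583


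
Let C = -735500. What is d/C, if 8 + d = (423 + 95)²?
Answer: -67079/183875 ≈ -0.36481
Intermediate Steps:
d = 268316 (d = -8 + (423 + 95)² = -8 + 518² = -8 + 268324 = 268316)
d/C = 268316/(-735500) = 268316*(-1/735500) = -67079/183875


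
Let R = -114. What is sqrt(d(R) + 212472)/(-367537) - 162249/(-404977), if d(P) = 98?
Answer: 162249/404977 - sqrt(212570)/367537 ≈ 0.39938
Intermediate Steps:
sqrt(d(R) + 212472)/(-367537) - 162249/(-404977) = sqrt(98 + 212472)/(-367537) - 162249/(-404977) = sqrt(212570)*(-1/367537) - 162249*(-1/404977) = -sqrt(212570)/367537 + 162249/404977 = 162249/404977 - sqrt(212570)/367537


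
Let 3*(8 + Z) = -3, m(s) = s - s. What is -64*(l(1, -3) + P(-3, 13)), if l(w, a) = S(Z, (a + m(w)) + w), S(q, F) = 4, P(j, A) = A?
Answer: -1088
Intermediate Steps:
m(s) = 0
Z = -9 (Z = -8 + (⅓)*(-3) = -8 - 1 = -9)
l(w, a) = 4
-64*(l(1, -3) + P(-3, 13)) = -64*(4 + 13) = -64*17 = -1088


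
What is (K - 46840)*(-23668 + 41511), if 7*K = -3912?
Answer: -845737808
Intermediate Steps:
K = -3912/7 (K = (⅐)*(-3912) = -3912/7 ≈ -558.86)
(K - 46840)*(-23668 + 41511) = (-3912/7 - 46840)*(-23668 + 41511) = -331792/7*17843 = -845737808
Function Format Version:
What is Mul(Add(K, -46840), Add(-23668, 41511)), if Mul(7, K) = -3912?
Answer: -845737808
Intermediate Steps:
K = Rational(-3912, 7) (K = Mul(Rational(1, 7), -3912) = Rational(-3912, 7) ≈ -558.86)
Mul(Add(K, -46840), Add(-23668, 41511)) = Mul(Add(Rational(-3912, 7), -46840), Add(-23668, 41511)) = Mul(Rational(-331792, 7), 17843) = -845737808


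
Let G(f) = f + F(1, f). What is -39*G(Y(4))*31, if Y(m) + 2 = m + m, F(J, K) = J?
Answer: -8463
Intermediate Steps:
Y(m) = -2 + 2*m (Y(m) = -2 + (m + m) = -2 + 2*m)
G(f) = 1 + f (G(f) = f + 1 = 1 + f)
-39*G(Y(4))*31 = -39*(1 + (-2 + 2*4))*31 = -39*(1 + (-2 + 8))*31 = -39*(1 + 6)*31 = -39*7*31 = -273*31 = -8463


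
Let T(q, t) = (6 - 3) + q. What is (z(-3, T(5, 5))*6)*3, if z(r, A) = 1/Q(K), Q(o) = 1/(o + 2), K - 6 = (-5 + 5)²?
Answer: 144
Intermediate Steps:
T(q, t) = 3 + q
K = 6 (K = 6 + (-5 + 5)² = 6 + 0² = 6 + 0 = 6)
Q(o) = 1/(2 + o)
z(r, A) = 8 (z(r, A) = 1/(1/(2 + 6)) = 1/(1/8) = 1/(⅛) = 8)
(z(-3, T(5, 5))*6)*3 = (8*6)*3 = 48*3 = 144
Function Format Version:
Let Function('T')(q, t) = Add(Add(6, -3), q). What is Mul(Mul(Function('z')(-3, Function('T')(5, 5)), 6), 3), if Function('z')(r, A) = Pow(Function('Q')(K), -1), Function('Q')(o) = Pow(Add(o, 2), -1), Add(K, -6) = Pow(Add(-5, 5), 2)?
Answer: 144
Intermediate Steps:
Function('T')(q, t) = Add(3, q)
K = 6 (K = Add(6, Pow(Add(-5, 5), 2)) = Add(6, Pow(0, 2)) = Add(6, 0) = 6)
Function('Q')(o) = Pow(Add(2, o), -1)
Function('z')(r, A) = 8 (Function('z')(r, A) = Pow(Pow(Add(2, 6), -1), -1) = Pow(Pow(8, -1), -1) = Pow(Rational(1, 8), -1) = 8)
Mul(Mul(Function('z')(-3, Function('T')(5, 5)), 6), 3) = Mul(Mul(8, 6), 3) = Mul(48, 3) = 144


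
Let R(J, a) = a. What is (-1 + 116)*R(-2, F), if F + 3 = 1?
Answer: -230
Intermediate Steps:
F = -2 (F = -3 + 1 = -2)
(-1 + 116)*R(-2, F) = (-1 + 116)*(-2) = 115*(-2) = -230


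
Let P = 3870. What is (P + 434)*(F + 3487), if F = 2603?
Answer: 26211360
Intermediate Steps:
(P + 434)*(F + 3487) = (3870 + 434)*(2603 + 3487) = 4304*6090 = 26211360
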